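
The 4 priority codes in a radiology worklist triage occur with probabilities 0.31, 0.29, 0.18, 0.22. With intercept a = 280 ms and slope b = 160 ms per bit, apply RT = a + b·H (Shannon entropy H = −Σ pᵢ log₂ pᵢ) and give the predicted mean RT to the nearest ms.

595 ms

Entropy contributions −pᵢ log₂ pᵢ: 0.5238, 0.5179, 0.4453, 0.4806; sum H = 1.9676 bits.
RT = a + bH = 280 + 160·1.9676 = 594.81 ms.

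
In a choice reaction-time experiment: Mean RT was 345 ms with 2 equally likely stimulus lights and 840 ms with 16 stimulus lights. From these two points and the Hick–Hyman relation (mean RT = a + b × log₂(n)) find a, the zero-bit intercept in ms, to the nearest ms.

180 ms

Slope: b = (840 − 345) / (log₂ 16 − log₂ 2) = 495/3.0000 = 165 ms/bit.
a = RT₁ − b·log₂ n₁ = 345 − 165 × 1 = 180.000 ms.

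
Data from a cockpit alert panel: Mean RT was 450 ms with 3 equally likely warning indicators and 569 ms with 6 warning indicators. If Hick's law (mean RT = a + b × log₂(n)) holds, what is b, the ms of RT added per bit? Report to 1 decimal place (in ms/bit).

119.0 ms/bit

The slope on a log₂ axis is (569 − 450) / (2.5850 − 1.5850) = 119.000 ms/bit.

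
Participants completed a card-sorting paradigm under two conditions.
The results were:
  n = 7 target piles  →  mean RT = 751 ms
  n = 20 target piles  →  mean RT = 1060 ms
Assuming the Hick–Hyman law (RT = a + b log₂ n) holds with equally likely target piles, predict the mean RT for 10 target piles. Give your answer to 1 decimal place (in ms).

With log₂ n on the abscissa the relation is linear; from the two conditions:
  b = (1060 − 751) / (log₂ 20 − log₂ 7) = 309 / (4.3219 − 2.8074) = 204.018 ms/bit
  a = 751 − 204.018 × 2.8074 = 178.249 ms
Then RT(10) = 178.249 + 204.018 × log₂ 10 = 178.249 + 204.018 × 3.3219 ≈ 855.982 ms.

856.0 ms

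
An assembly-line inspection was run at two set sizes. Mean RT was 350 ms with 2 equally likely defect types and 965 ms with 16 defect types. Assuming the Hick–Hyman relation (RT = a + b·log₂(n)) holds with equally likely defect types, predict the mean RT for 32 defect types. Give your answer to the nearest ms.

Fit slope and intercept:
  b = (965 − 350) / (log₂ 16 − log₂ 2) = 615 / (4 − 1) = 205 ms/bit
  a = 350 − 205 × 1 = 145 ms
Then RT(32) = 145 + 205 × log₂ 32 = 145 + 205 × 5 ≈ 1170.000 ms.

1170 ms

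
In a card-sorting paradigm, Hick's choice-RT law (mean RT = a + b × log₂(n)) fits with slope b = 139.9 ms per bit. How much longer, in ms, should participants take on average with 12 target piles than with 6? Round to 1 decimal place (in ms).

139.9 ms

ΔRT = (a + b log₂ n₂) − (a + b log₂ n₁) = b·(log₂ n₂ − log₂ n₁).
log₂(12) − log₂(6) = log₂(12/6) = log₂(2) = 1.
ΔRT = 139.9 × 1.0000 = 139.900 ms.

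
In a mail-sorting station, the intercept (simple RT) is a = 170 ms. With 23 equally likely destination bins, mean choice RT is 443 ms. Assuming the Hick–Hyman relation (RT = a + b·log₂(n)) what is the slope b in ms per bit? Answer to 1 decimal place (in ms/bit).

b = (443 − 170) / log₂(23) = 273 / 4.5236 = 60.351 ms/bit.

60.4 ms/bit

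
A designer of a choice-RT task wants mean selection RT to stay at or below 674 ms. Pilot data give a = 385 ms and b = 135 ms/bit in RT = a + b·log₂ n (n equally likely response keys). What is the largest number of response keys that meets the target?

4

Information budget: (674 − 385)/135 = 2.1407 bits, so n ≤ 2^2.1407 = 4.410 → at most 4.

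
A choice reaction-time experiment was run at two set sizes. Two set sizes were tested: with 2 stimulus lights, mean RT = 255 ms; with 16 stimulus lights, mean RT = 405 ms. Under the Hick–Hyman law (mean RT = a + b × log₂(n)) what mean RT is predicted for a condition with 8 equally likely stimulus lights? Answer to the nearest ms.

Solve the two-equation system in a and b:
  b = (405 − 255) / (log₂ 16 − log₂ 2) = 150 / (4 − 1) = 50 ms/bit
  a = 255 − 50 × 1 = 205 ms
Then RT(8) = 205 + 50 × log₂ 8 = 205 + 50 × 3 ≈ 355.000 ms.

355 ms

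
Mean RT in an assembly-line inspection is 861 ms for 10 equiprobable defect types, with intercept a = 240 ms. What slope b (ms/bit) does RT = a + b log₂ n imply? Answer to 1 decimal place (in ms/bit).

b = (861 − 240) / log₂(10) = 621 / 3.3219 = 186.940 ms/bit.

186.9 ms/bit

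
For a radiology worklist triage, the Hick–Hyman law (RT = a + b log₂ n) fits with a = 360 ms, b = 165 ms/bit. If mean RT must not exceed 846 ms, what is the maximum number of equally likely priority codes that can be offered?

7

Information budget: (846 − 360)/165 = 2.9455 bits, so n ≤ 2^2.9455 = 7.703 → at most 7.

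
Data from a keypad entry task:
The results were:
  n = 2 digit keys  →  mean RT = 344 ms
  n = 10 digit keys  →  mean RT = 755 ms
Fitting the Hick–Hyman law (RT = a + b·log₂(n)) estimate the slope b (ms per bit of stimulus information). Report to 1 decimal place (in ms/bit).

Slope: b = (755 − 344) / (log₂ 10 − log₂ 2) = 411/2.3219 = 177.008 ms/bit.

177.0 ms/bit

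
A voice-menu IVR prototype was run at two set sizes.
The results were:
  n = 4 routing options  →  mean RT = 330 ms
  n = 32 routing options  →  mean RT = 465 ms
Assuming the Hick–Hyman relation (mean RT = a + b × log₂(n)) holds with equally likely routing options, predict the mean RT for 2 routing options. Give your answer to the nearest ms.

285 ms

Solve the two-equation system in a and b:
  b = (465 − 330) / (log₂ 32 − log₂ 4) = 135 / (5 − 2) = 45 ms/bit
  a = 330 − 45 × 2 = 240 ms
Then RT(2) = 240 + 45 × log₂ 2 = 240 + 45 × 1 ≈ 285.000 ms.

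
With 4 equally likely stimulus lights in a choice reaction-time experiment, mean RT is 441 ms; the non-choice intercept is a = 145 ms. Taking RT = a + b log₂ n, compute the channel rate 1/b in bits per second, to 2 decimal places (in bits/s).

6.76 bits/s

Choice component = 441 − 145 = 296 ms over log₂(4) = 2 bits.
b = 296 / 2 = 148.000 ms/bit, so 1/b = 6.757 bits/s.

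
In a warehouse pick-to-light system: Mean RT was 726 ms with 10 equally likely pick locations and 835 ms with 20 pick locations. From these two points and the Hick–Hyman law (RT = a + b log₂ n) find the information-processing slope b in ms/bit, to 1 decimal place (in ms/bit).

109.0 ms/bit

Slope: b = (835 − 726) / (log₂ 20 − log₂ 10) = 109/1.0000 = 109.000 ms/bit.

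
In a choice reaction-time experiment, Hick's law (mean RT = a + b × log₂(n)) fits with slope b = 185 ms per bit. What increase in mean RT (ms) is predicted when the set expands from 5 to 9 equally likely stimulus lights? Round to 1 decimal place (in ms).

ΔRT = (a + b log₂ n₂) − (a + b log₂ n₁) = b·(log₂ n₂ − log₂ n₁).
log₂(9) − log₂(5) = 3.1699 − 2.3219 = 0.8480.
ΔRT = 185 × 0.8480 = 156.879 ms.

156.9 ms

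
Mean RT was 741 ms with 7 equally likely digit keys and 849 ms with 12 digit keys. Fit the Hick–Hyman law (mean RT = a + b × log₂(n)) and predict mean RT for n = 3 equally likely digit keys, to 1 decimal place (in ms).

571.2 ms

Solve the two-equation system in a and b:
  b = (849 − 741) / (log₂ 12 − log₂ 7) = 108 / (3.5850 − 2.8074) = 138.888 ms/bit
  a = 741 − 138.888 × 2.8074 = 351.093 ms
Then RT(3) = 351.093 + 138.888 × log₂ 3 = 351.093 + 138.888 × 1.5850 ≈ 571.225 ms.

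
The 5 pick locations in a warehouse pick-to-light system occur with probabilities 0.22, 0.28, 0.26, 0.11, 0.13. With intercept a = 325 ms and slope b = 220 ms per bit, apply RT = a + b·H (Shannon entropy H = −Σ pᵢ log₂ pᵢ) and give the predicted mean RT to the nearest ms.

H = 0.22·log₂(1/0.22) + 0.28·log₂(1/0.28) + 0.26·log₂(1/0.26) + 0.11·log₂(1/0.11) + 0.13·log₂(1/0.13) = 2.2330 bits.
RT = 325 + 220 × 2.2330 = 816.26 ms.

816 ms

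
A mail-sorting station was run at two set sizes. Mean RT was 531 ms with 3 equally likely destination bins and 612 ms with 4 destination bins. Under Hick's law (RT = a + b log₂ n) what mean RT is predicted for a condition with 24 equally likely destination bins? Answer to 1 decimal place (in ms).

1116.5 ms

Fit slope and intercept:
  b = (612 − 531) / (log₂ 4 − log₂ 3) = 81 / (2 − 1.5850) = 195.163 ms/bit
  a = 531 − 195.163 × 1.5850 = 221.674 ms
Then RT(24) = 221.674 + 195.163 × log₂ 24 = 221.674 + 195.163 × 4.5850 ≈ 1116.489 ms.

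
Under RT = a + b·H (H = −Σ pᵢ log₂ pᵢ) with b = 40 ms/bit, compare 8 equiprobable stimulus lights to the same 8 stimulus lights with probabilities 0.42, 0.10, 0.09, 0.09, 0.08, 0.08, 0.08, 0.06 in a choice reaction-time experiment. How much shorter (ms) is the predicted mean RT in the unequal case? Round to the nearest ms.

16 ms

The RT saving is b·ΔH. Equiprobable H₀ = log₂(8) = 3.0000 bits; with the given probabilities H = 2.6012 bits.
b·(H₀ − H) = 40 × (3.0000 − 2.6012) = 15.95 ms.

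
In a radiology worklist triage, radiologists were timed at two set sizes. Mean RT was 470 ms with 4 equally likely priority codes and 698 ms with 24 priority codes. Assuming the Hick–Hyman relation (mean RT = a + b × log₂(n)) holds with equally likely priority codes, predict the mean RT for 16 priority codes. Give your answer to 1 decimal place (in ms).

646.4 ms

Solve the two-equation system in a and b:
  b = (698 − 470) / (log₂ 24 − log₂ 4) = 228 / (4.5850 − 2) = 88.202 ms/bit
  a = 470 − 88.202 × 2 = 293.595 ms
Then RT(16) = 293.595 + 88.202 × log₂ 16 = 293.595 + 88.202 × 4 ≈ 646.405 ms.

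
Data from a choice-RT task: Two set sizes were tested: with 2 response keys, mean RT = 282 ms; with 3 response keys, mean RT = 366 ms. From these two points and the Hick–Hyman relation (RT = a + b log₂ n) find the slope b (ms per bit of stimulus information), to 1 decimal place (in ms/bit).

b = (RT₂ − RT₁)/(log₂ n₂ − log₂ n₁) = (366 − 282)/(1.5850 − 1) = 143.599 ms/bit.

143.6 ms/bit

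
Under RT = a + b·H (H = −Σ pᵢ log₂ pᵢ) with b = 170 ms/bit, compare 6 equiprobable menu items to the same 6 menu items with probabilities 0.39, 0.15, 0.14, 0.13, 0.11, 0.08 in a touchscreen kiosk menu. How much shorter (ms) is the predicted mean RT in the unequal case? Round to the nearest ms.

Equiprobable entropy H₀ = log₂ 6 = 2.5850 bits.
Skewed entropy H = −Σ pᵢ log₂ pᵢ = 2.3619 bits.
ΔRT = b·(H₀ − H) = 170 × 0.2231 = 37.92 ms.

38 ms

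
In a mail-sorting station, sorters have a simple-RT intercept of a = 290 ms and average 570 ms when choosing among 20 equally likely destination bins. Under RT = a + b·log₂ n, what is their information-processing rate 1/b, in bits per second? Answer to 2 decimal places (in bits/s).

15.44 bits/s

b = (570 − 290)/log₂ 20 = 280/4.3219 = 64.786 ms per bit = 0.06479 s/bit; the reciprocal is 15.435 bits/s.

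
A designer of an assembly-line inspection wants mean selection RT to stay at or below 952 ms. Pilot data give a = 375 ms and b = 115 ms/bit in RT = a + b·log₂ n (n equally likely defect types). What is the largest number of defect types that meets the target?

32

115·log₂ n ≤ 952 − 375 = 577, giving log₂ n ≤ 5.0174 and n ≤ 32.388. The largest whole number is 32.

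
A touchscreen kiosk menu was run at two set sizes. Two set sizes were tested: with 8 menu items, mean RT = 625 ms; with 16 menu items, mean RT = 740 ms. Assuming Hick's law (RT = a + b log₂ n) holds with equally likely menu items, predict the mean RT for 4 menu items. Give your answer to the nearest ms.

510 ms

With log₂ n on the abscissa the relation is linear; from the two conditions:
  b = (740 − 625) / (log₂ 16 − log₂ 8) = 115 / (4 − 3) = 115 ms/bit
  a = 625 − 115 × 3 = 280 ms
Then RT(4) = 280 + 115 × log₂ 4 = 280 + 115 × 2 ≈ 510.000 ms.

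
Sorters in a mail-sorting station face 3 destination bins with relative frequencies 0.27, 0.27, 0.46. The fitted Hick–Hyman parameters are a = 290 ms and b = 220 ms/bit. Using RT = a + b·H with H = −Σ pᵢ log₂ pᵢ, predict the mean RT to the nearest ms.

Entropy contributions −pᵢ log₂ pᵢ: 0.5100, 0.5100, 0.5153; sum H = 1.5354 bits.
RT = a + bH = 290 + 220·1.5354 = 627.78 ms.

628 ms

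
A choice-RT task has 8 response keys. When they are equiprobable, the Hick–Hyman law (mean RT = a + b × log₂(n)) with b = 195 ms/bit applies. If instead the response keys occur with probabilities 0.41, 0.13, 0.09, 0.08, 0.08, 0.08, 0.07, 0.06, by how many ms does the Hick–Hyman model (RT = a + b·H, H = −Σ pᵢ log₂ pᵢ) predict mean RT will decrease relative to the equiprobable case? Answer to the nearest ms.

76 ms

The RT saving is b·ΔH. Equiprobable H₀ = log₂(8) = 3.0000 bits; with the given probabilities H = 2.6093 bits.
b·(H₀ − H) = 195 × (3.0000 − 2.6093) = 76.19 ms.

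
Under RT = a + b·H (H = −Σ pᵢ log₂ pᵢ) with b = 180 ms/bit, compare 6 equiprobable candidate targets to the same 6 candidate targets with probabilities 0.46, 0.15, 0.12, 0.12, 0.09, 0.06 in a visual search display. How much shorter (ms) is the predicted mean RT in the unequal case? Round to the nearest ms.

The RT saving is b·ΔH. Equiprobable H₀ = log₂(6) = 2.5850 bits; with the given probabilities H = 2.2162 bits.
b·(H₀ − H) = 180 × (2.5850 − 2.2162) = 66.38 ms.

66 ms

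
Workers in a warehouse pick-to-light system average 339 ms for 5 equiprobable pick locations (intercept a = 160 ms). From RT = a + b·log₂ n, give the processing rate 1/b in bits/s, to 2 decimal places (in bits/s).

Choice component = 339 − 160 = 179 ms over log₂(5) = 2.3219 bits.
b = 179 / 2.3219 = 77.091 ms/bit, so 1/b = 12.972 bits/s.

12.97 bits/s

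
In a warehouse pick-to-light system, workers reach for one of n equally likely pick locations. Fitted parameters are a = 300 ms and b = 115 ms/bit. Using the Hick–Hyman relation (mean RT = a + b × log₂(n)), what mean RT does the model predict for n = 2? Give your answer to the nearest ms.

415 ms

log₂(2) = 1 bits, so RT = 300 + 115 × 1 ≈ 415.000 ms.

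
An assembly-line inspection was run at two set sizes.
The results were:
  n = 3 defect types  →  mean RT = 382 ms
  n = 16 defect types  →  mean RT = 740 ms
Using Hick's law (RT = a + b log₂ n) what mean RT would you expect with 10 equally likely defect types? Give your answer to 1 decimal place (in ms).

639.5 ms

Fit slope and intercept:
  b = (740 − 382) / (log₂ 16 − log₂ 3) = 358 / (4 − 1.5850) = 148.238 ms/bit
  a = 382 − 148.238 × 1.5850 = 147.049 ms
Then RT(10) = 147.049 + 148.238 × log₂ 10 = 147.049 + 148.238 × 3.3219 ≈ 639.484 ms.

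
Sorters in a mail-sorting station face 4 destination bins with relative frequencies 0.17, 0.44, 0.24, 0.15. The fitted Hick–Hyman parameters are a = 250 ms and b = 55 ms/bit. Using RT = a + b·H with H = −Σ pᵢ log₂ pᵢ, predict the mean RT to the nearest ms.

Entropy contributions −pᵢ log₂ pᵢ: 0.4346, 0.5211, 0.4941, 0.4105; sum H = 1.8604 bits.
RT = a + bH = 250 + 55·1.8604 = 352.32 ms.

352 ms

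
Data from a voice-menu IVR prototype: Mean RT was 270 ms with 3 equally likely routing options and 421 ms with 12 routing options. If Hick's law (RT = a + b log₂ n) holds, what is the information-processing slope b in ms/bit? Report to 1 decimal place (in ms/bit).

Slope: b = (421 − 270) / (log₂ 12 − log₂ 3) = 151/2.0000 = 75.500 ms/bit.

75.5 ms/bit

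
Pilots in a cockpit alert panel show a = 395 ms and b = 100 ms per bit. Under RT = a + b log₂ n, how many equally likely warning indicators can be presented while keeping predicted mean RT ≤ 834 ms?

Set 395 + 100·log₂ n ≤ 834 → log₂ n ≤ (834 − 395)/100 = 4.3900.
So n ≤ 2^4.3900 = 20.966; the largest integer n is 20.

20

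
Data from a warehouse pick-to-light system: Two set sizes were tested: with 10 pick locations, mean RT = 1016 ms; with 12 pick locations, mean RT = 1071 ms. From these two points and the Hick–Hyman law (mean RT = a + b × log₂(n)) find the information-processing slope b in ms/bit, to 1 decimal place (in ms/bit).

b = (RT₂ − RT₁)/(log₂ n₂ − log₂ n₁) = (1071 − 1016)/(3.5850 − 3.3219) = 209.098 ms/bit.

209.1 ms/bit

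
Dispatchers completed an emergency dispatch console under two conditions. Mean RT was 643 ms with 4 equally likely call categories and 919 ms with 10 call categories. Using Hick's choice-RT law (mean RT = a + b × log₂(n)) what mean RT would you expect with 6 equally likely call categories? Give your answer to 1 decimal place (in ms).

With log₂ n on the abscissa the relation is linear; from the two conditions:
  b = (919 − 643) / (log₂ 10 − log₂ 4) = 276 / (3.3219 − 2) = 208.786 ms/bit
  a = 643 − 208.786 × 2 = 225.428 ms
Then RT(6) = 225.428 + 208.786 × log₂ 6 = 225.428 + 208.786 × 2.5850 ≈ 765.132 ms.

765.1 ms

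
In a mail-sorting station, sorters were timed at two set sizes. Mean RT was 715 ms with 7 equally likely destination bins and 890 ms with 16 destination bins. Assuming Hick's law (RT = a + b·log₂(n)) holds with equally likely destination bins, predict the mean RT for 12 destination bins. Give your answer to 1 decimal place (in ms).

With log₂ n on the abscissa the relation is linear; from the two conditions:
  b = (890 − 715) / (log₂ 16 − log₂ 7) = 175 / (4 − 2.8074) = 146.733 ms/bit
  a = 715 − 146.733 × 2.8074 = 303.069 ms
Then RT(12) = 303.069 + 146.733 × log₂ 12 = 303.069 + 146.733 × 3.5850 ≈ 829.100 ms.

829.1 ms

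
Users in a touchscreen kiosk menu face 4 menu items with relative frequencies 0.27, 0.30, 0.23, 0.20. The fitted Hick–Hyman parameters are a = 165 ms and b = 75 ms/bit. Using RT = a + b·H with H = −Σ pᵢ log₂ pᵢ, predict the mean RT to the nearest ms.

Entropy contributions −pᵢ log₂ pᵢ: 0.5100, 0.5211, 0.4877, 0.4644; sum H = 1.9832 bits.
RT = a + bH = 165 + 75·1.9832 = 313.74 ms.

314 ms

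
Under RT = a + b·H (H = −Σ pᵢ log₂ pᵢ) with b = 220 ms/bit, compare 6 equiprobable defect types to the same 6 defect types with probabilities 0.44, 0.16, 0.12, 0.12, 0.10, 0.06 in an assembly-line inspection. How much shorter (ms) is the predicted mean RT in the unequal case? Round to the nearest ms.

73 ms

Equiprobable entropy H₀ = log₂ 6 = 2.5850 bits.
Skewed entropy H = −Σ pᵢ log₂ pᵢ = 2.2540 bits.
ΔRT = b·(H₀ − H) = 220 × 0.3309 = 72.81 ms.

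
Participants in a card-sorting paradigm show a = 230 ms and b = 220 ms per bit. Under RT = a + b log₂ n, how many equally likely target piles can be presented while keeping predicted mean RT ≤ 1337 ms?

32

Information budget: (1337 − 230)/220 = 5.0318 bits, so n ≤ 2^5.0318 = 32.714 → at most 32.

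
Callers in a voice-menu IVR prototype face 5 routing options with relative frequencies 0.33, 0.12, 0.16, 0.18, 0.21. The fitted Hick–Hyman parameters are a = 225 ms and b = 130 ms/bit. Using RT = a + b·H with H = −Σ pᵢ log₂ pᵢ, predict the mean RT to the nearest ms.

H = 0.33·log₂(1/0.33) + 0.12·log₂(1/0.12) + 0.16·log₂(1/0.16) + 0.18·log₂(1/0.18) + 0.21·log₂(1/0.21) = 2.2360 bits.
RT = 225 + 130 × 2.2360 = 515.68 ms.

516 ms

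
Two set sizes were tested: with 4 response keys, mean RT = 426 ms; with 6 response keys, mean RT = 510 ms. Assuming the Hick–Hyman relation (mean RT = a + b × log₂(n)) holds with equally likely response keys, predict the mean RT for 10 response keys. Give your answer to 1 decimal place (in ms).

RT is linear in log₂ n, so two points fix the line:
  b = (510 − 426) / (log₂ 6 − log₂ 4) = 84 / (2.5850 − 2) = 143.599 ms/bit
  a = 426 − 143.599 × 2 = 138.802 ms
Then RT(10) = 138.802 + 143.599 × log₂ 10 = 138.802 + 143.599 × 3.3219 ≈ 615.827 ms.

615.8 ms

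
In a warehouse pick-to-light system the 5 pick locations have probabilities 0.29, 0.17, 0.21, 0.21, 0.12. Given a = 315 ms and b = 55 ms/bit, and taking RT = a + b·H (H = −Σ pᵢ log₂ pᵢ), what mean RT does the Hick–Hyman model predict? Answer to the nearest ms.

440 ms

Entropy contributions −pᵢ log₂ pᵢ: 0.5179, 0.4346, 0.4728, 0.4728, 0.3671; sum H = 2.2652 bits.
RT = a + bH = 315 + 55·2.2652 = 439.59 ms.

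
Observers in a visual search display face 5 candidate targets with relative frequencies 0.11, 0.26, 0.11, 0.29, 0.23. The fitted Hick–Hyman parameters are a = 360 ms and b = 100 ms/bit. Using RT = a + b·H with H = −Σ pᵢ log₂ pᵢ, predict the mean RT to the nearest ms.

581 ms

Entropy contributions −pᵢ log₂ pᵢ: 0.3503, 0.5053, 0.3503, 0.5179, 0.4877; sum H = 2.2114 bits.
RT = a + bH = 360 + 100·2.2114 = 581.14 ms.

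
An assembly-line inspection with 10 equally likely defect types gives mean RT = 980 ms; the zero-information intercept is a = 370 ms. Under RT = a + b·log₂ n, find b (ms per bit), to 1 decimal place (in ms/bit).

183.6 ms/bit

b = (980 − 370) / log₂(10) = 610 / 3.3219 = 183.628 ms/bit.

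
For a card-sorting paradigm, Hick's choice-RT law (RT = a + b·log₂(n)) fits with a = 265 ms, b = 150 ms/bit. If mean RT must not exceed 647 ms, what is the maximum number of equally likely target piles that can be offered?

Set 265 + 150·log₂ n ≤ 647 → log₂ n ≤ (647 − 265)/150 = 2.5467.
So n ≤ 2^2.5467 = 5.843; the largest integer n is 5.

5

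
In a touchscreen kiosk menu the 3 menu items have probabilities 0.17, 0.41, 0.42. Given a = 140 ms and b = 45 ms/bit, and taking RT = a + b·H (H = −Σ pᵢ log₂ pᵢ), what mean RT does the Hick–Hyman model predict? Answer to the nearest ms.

Entropy contributions −pᵢ log₂ pᵢ: 0.4346, 0.5274, 0.5256; sum H = 1.4876 bits.
RT = a + bH = 140 + 45·1.4876 = 206.94 ms.

207 ms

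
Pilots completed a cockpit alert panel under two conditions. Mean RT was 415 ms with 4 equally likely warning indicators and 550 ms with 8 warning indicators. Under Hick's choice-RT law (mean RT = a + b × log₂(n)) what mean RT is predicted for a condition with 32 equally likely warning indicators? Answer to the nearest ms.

820 ms

Solve the two-equation system in a and b:
  b = (550 − 415) / (log₂ 8 − log₂ 4) = 135 / (3 − 2) = 135 ms/bit
  a = 415 − 135 × 2 = 145 ms
Then RT(32) = 145 + 135 × log₂ 32 = 145 + 135 × 5 ≈ 820.000 ms.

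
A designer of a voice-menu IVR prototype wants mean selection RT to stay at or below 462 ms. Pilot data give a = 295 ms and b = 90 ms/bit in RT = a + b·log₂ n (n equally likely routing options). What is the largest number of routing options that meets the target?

90·log₂ n ≤ 462 − 295 = 167, giving log₂ n ≤ 1.8556 and n ≤ 3.619. The largest whole number is 3.

3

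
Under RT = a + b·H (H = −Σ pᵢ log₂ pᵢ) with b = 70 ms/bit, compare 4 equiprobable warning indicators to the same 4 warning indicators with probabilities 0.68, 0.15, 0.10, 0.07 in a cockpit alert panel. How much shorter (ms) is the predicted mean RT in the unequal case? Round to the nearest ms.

The RT saving is b·ΔH. Equiprobable H₀ = log₂(4) = 2.0000 bits; with the given probabilities H = 1.3896 bits.
b·(H₀ − H) = 70 × (2.0000 − 1.3896) = 42.73 ms.

43 ms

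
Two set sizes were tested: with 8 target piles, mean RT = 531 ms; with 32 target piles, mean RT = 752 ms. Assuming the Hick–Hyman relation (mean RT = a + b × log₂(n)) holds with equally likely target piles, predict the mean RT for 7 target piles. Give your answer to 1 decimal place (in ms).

509.7 ms

Solve the two-equation system in a and b:
  b = (752 − 531) / (log₂ 32 − log₂ 8) = 221 / (5 − 3) = 110.500 ms/bit
  a = 531 − 110.500 × 3 = 199.500 ms
Then RT(7) = 199.500 + 110.500 × log₂ 7 = 199.500 + 110.500 × 2.8074 ≈ 509.713 ms.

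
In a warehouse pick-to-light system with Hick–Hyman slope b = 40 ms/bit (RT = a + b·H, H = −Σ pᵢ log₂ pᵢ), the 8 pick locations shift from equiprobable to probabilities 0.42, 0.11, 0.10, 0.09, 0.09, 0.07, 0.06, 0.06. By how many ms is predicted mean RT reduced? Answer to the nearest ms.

The RT saving is b·ΔH. Equiprobable H₀ = log₂(8) = 3.0000 bits; with the given probabilities H = 2.5891 bits.
b·(H₀ − H) = 40 × (3.0000 − 2.5891) = 16.44 ms.

16 ms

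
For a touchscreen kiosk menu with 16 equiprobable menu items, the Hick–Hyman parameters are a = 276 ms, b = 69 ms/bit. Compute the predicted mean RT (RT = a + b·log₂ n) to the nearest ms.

552 ms

log₂(16) = 4 bits, so RT = 276 + 69 × 4 ≈ 552.000 ms.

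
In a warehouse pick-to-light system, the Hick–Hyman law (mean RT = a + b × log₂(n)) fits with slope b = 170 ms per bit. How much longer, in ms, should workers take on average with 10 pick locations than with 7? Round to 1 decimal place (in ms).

87.5 ms

ΔRT = (a + b log₂ n₂) − (a + b log₂ n₁) = b·(log₂ n₂ − log₂ n₁).
log₂(10) − log₂(7) = 3.3219 − 2.8074 = 0.5146.
ΔRT = 170 × 0.5146 = 87.477 ms.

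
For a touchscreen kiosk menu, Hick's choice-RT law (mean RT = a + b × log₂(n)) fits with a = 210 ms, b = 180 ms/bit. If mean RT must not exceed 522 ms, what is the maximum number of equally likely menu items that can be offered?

Information budget: (522 − 210)/180 = 1.7333 bits, so n ≤ 2^1.7333 = 3.325 → at most 3.

3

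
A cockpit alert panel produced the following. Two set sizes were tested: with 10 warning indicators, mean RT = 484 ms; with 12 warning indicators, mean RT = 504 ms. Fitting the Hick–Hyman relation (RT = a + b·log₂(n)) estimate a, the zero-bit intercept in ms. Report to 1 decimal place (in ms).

Slope: b = (504 − 484) / (log₂ 12 − log₂ 10) = 20/0.2630 = 76.036 ms/bit.
a = RT₁ − b·log₂ n₁ = 484 − 76.036 × 3.3219 = 231.415 ms.

231.4 ms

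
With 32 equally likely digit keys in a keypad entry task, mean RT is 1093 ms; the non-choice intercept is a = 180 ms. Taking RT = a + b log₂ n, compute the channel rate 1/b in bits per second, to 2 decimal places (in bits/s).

5.48 bits/s

Choice component = 1093 − 180 = 913 ms over log₂(32) = 5 bits.
b = 913 / 5 = 182.600 ms/bit, so 1/b = 5.476 bits/s.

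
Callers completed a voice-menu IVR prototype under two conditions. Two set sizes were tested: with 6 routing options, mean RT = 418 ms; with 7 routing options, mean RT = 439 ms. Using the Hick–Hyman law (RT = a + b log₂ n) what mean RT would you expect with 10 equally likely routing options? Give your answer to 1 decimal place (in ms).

RT is linear in log₂ n, so two points fix the line:
  b = (439 − 418) / (log₂ 7 − log₂ 6) = 21 / (2.8074 − 2.5850) = 94.428 ms/bit
  a = 418 − 94.428 × 2.5850 = 173.908 ms
Then RT(10) = 173.908 + 94.428 × log₂ 10 = 173.908 + 94.428 × 3.3219 ≈ 487.590 ms.

487.6 ms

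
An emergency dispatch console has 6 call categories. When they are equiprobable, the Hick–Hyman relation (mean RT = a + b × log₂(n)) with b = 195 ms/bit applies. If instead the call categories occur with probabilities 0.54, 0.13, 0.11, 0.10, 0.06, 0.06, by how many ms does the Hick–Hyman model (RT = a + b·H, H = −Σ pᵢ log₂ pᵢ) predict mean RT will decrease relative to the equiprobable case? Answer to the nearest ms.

108 ms

Equiprobable entropy H₀ = log₂ 6 = 2.5850 bits.
Skewed entropy H = −Σ pᵢ log₂ pᵢ = 2.0322 bits.
ΔRT = b·(H₀ − H) = 195 × 0.5527 = 107.78 ms.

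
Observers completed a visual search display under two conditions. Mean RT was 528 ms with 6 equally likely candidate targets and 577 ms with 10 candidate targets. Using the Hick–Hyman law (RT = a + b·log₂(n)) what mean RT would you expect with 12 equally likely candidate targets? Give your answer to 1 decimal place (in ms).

594.5 ms

RT is linear in log₂ n, so two points fix the line:
  b = (577 − 528) / (log₂ 10 − log₂ 6) = 49 / (3.3219 − 2.5850) = 66.489 ms/bit
  a = 528 − 66.489 × 2.5850 = 356.129 ms
Then RT(12) = 356.129 + 66.489 × log₂ 12 = 356.129 + 66.489 × 3.5850 ≈ 594.489 ms.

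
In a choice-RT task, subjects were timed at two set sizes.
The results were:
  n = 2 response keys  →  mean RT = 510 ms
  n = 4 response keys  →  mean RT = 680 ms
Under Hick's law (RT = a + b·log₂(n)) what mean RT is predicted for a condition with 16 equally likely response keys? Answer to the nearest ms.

Solve the two-equation system in a and b:
  b = (680 − 510) / (log₂ 4 − log₂ 2) = 170 / (2 − 1) = 170 ms/bit
  a = 510 − 170 × 1 = 340 ms
Then RT(16) = 340 + 170 × log₂ 16 = 340 + 170 × 4 ≈ 1020.000 ms.

1020 ms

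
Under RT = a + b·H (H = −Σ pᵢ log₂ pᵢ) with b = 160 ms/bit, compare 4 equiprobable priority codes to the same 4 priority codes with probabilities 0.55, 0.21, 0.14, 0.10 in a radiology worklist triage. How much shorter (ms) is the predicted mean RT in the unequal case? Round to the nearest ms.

52 ms

Equiprobable entropy H₀ = log₂ 4 = 2.0000 bits.
Skewed entropy H = −Σ pᵢ log₂ pᵢ = 1.6765 bits.
ΔRT = b·(H₀ − H) = 160 × 0.3235 = 51.76 ms.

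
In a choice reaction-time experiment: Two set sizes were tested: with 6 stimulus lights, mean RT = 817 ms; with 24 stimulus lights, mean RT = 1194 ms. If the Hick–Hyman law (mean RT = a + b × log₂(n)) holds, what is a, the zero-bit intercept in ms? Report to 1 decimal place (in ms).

The slope on a log₂ axis is (1194 − 817) / (4.5850 − 2.5850) = 188.500 ms/bit.
Intercept: a = 817 − 188.500·log₂(6) = 329.735 ms.

329.7 ms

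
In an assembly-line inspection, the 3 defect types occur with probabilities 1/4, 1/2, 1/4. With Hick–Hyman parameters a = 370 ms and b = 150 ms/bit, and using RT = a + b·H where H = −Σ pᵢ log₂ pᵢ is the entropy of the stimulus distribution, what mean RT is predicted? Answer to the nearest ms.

H = −Σ pᵢ log₂ pᵢ = 0.25·2 + 0.5·1 + 0.25·2 = 1.500 bits.
RT = 370 + 150 × 1.500 = 595.00 ms.

595 ms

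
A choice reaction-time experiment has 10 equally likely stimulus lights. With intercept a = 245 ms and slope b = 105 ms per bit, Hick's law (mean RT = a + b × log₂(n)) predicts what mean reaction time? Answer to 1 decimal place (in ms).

log₂(10) = 3.3219 bits, so RT = 245 + 105 × 3.3219 ≈ 593.802 ms.

593.8 ms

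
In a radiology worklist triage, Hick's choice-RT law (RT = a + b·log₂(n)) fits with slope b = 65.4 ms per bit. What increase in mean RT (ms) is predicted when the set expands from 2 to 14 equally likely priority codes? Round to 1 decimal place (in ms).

ΔRT = (a + b log₂ n₂) − (a + b log₂ n₁) = b·(log₂ n₂ − log₂ n₁).
log₂(14) − log₂(2) = 3.8074 − 1 = 2.8074.
ΔRT = 65.4 × 2.8074 = 183.601 ms.

183.6 ms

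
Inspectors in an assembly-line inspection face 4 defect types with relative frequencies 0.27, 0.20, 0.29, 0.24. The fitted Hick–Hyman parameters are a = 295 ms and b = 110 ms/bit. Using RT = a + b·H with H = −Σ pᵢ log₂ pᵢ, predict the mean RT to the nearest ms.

Entropy contributions −pᵢ log₂ pᵢ: 0.5100, 0.4644, 0.5179, 0.4941; sum H = 1.9864 bits.
RT = a + bH = 295 + 110·1.9864 = 513.51 ms.

514 ms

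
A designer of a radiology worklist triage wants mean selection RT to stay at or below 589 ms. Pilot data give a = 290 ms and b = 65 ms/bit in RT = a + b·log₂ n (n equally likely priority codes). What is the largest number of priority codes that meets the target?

24

Set 290 + 65·log₂ n ≤ 589 → log₂ n ≤ (589 − 290)/65 = 4.6000.
So n ≤ 2^4.6000 = 24.251; the largest integer n is 24.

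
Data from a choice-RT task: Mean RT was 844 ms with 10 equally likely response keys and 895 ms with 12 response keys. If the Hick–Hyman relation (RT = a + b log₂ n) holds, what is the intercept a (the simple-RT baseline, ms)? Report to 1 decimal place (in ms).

b = (RT₂ − RT₁)/(log₂ n₂ − log₂ n₁) = (895 − 844)/(3.5850 − 3.3219) = 193.891 ms/bit.
a = RT₁ − b·log₂ n₁ = 844 − 193.891 × 3.3219 = 199.908 ms.

199.9 ms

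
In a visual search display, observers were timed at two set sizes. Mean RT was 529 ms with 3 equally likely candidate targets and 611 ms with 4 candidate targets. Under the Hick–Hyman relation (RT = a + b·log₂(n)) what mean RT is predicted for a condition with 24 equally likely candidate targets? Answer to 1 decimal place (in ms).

1121.7 ms

With log₂ n on the abscissa the relation is linear; from the two conditions:
  b = (611 − 529) / (log₂ 4 − log₂ 3) = 82 / (2 − 1.5850) = 197.573 ms/bit
  a = 529 − 197.573 × 1.5850 = 215.855 ms
Then RT(24) = 215.855 + 197.573 × log₂ 24 = 215.855 + 197.573 × 4.5850 ≈ 1121.718 ms.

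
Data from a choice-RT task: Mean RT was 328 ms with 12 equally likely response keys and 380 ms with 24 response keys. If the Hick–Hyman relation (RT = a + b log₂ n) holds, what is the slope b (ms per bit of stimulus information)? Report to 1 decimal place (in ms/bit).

52.0 ms/bit

The slope on a log₂ axis is (380 − 328) / (4.5850 − 3.5850) = 52.000 ms/bit.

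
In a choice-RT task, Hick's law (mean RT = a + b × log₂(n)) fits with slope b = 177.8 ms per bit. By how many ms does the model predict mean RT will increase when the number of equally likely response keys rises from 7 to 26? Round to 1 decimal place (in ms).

336.6 ms

ΔRT = (a + b log₂ n₂) − (a + b log₂ n₁) = b·(log₂ n₂ − log₂ n₁).
log₂(26) − log₂(7) = 4.7004 − 2.8074 = 1.8931.
ΔRT = 177.8 × 1.8931 = 336.590 ms.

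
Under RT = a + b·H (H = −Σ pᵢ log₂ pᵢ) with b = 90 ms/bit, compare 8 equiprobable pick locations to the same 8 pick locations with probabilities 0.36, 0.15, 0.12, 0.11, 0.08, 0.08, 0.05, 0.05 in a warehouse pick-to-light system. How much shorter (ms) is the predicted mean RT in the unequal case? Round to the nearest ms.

The RT saving is b·ΔH. Equiprobable H₀ = log₂(8) = 3.0000 bits; with the given probabilities H = 2.6737 bits.
b·(H₀ − H) = 90 × (3.0000 − 2.6737) = 29.36 ms.

29 ms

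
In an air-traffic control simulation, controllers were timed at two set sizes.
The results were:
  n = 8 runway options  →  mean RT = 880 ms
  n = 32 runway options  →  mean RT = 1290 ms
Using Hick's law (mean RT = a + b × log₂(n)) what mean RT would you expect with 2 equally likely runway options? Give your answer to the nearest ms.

With log₂ n on the abscissa the relation is linear; from the two conditions:
  b = (1290 − 880) / (log₂ 32 − log₂ 8) = 410 / (5 − 3) = 205 ms/bit
  a = 880 − 205 × 3 = 265 ms
Then RT(2) = 265 + 205 × log₂ 2 = 265 + 205 × 1 ≈ 470.000 ms.

470 ms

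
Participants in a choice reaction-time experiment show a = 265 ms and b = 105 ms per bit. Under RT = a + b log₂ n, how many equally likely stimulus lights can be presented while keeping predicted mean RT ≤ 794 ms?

32

105·log₂ n ≤ 794 − 265 = 529, giving log₂ n ≤ 5.0381 and n ≤ 32.856. The largest whole number is 32.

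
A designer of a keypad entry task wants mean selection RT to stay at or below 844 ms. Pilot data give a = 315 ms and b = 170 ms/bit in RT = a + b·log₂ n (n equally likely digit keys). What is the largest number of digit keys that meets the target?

8

170·log₂ n ≤ 844 − 315 = 529, giving log₂ n ≤ 3.1118 and n ≤ 8.644. The largest whole number is 8.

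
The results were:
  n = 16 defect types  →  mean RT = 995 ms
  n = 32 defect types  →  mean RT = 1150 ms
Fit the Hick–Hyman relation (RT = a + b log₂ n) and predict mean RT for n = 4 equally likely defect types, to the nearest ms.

Fit slope and intercept:
  b = (1150 − 995) / (log₂ 32 − log₂ 16) = 155 / (5 − 4) = 155 ms/bit
  a = 995 − 155 × 4 = 375 ms
Then RT(4) = 375 + 155 × log₂ 4 = 375 + 155 × 2 ≈ 685.000 ms.

685 ms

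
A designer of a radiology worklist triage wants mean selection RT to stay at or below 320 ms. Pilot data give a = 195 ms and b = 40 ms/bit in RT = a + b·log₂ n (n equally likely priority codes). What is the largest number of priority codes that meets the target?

40·log₂ n ≤ 320 − 195 = 125, giving log₂ n ≤ 3.1250 and n ≤ 8.724. The largest whole number is 8.

8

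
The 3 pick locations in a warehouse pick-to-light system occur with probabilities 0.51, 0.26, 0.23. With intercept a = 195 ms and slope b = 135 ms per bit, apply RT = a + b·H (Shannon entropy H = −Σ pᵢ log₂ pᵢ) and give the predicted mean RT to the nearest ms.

H = 0.51·log₂(1/0.51) + 0.26·log₂(1/0.26) + 0.23·log₂(1/0.23) = 1.4884 bits.
RT = 195 + 135 × 1.4884 = 395.93 ms.

396 ms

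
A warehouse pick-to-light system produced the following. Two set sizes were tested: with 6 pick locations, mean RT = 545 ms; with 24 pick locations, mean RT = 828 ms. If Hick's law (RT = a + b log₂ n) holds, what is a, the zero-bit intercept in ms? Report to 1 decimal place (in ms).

179.2 ms

b = (RT₂ − RT₁)/(log₂ n₂ − log₂ n₁) = (828 − 545)/(4.5850 − 2.5850) = 141.500 ms/bit.
Intercept: a = 545 − 141.500·log₂(6) = 179.228 ms.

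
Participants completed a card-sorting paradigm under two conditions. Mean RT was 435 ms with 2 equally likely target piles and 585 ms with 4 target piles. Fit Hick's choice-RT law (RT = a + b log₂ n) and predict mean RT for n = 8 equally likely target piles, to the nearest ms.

735 ms

RT is linear in log₂ n, so two points fix the line:
  b = (585 − 435) / (log₂ 4 − log₂ 2) = 150 / (2 − 1) = 150 ms/bit
  a = 435 − 150 × 1 = 285 ms
Then RT(8) = 285 + 150 × log₂ 8 = 285 + 150 × 3 ≈ 735.000 ms.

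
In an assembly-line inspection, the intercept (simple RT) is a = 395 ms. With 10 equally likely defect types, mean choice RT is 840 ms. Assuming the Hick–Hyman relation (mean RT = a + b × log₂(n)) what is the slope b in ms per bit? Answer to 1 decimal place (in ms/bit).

134.0 ms/bit

10 alternatives carry log₂ 10 = 3.3219 bits; the choice cost is 840 − 395 = 445 ms, so b = 445/3.3219 = 133.958 ms/bit.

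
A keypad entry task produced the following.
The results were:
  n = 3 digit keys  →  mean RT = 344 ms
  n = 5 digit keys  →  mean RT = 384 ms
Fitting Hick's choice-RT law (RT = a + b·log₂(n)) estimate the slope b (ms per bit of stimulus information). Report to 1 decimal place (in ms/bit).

54.3 ms/bit

Slope: b = (384 − 344) / (log₂ 5 − log₂ 3) = 40/0.7370 = 54.277 ms/bit.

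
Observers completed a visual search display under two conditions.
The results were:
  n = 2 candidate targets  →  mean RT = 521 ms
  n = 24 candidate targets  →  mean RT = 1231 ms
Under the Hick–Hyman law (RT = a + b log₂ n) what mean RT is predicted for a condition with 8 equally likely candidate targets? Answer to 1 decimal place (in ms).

917.1 ms

RT is linear in log₂ n, so two points fix the line:
  b = (1231 − 521) / (log₂ 24 − log₂ 2) = 710 / (4.5850 − 1) = 198.049 ms/bit
  a = 521 − 198.049 × 1 = 322.951 ms
Then RT(8) = 322.951 + 198.049 × log₂ 8 = 322.951 + 198.049 × 3 ≈ 917.099 ms.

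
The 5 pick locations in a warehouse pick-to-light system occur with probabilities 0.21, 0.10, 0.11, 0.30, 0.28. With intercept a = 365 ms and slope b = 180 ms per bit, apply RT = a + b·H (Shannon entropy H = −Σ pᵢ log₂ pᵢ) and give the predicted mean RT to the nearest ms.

Entropy contributions −pᵢ log₂ pᵢ: 0.4728, 0.3322, 0.3503, 0.5211, 0.5142; sum H = 2.1906 bits.
RT = a + bH = 365 + 180·2.1906 = 759.31 ms.

759 ms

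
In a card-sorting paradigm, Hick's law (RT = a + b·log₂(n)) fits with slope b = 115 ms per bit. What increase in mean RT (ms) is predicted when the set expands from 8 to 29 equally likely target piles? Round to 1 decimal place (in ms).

The intercept a cancels: ΔRT = b·(log₂ n₂ − log₂ n₁) = b·log₂(n₂/n₁).
log₂(29) − log₂(8) = 4.8580 − 3 = 1.8580.
ΔRT = 115 × 1.8580 = 213.668 ms.

213.7 ms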